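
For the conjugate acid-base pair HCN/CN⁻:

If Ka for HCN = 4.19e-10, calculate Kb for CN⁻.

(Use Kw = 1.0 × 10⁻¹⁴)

For a conjugate pair Ka × Kb = Kw, so Kb = Kw/Ka = 1.0 × 10⁻¹⁴ / 4.19e-10 = 2.39e-05.

K_b = 2.39e-05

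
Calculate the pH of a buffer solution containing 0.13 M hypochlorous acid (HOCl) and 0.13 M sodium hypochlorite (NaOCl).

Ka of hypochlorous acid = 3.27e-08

pKa = -log(3.27e-08) = 7.49. pH = pKa + log([A⁻]/[HA]) = 7.49 + log(0.13/0.13)

pH = 7.49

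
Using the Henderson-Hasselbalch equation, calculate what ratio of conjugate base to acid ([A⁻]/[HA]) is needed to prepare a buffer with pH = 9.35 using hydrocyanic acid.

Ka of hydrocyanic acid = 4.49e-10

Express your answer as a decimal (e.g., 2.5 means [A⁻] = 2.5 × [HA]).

pKa = -log(4.49e-10) = 9.3478. pH = pKa + log([A⁻]/[HA]), so log([A⁻]/[HA]) = pH − pKa = 9.35 − 9.3478 = 0.0022. [A⁻]/[HA] = 10^(0.0022) = 1.01

[A⁻]/[HA] = 1.01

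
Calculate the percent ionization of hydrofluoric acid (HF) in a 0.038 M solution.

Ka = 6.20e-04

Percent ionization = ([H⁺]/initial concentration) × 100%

Using Ka equilibrium: x² + Ka×x - Ka×C = 0. Solving: [H⁺] = 4.5538e-03. Percent = (4.5538e-03/0.038) × 100

Percent ionization = 12%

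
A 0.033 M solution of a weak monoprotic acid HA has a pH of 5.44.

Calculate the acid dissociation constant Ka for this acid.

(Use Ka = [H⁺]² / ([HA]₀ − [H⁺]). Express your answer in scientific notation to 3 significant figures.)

[H⁺] = 10^(−pH) = 10^(−5.44) = 3.631e-06 M. For HA ⇌ H⁺ + A⁻, Ka = [H⁺][A⁻]/[HA] = [H⁺]² / ([HA]₀ − [H⁺]) = (3.631e-06)² / (0.033 − 3.631e-06) = 4.00e-10.

K_a = 4.00e-10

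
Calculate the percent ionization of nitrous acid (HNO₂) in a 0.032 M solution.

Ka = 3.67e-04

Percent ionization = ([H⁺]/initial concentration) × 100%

Using Ka equilibrium: x² + Ka×x - Ka×C = 0. Solving: [H⁺] = 3.2484e-03. Percent = (3.2484e-03/0.032) × 100

Percent ionization = 10.2%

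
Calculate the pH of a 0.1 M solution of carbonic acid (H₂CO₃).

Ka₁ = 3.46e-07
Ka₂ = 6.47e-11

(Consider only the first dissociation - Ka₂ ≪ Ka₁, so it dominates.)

First dissociation dominates. From Ka₁ = [H⁺][HA⁻]/[H₂A], x² + Ka₁·x − Ka₁·C = 0 with C = 0.1 M and Ka₁ = 3.46e-07. Solving: [H⁺] = (−Ka₁ + √(Ka₁² + 4·Ka₁·C)) / 2 = 1.8584e-04 M. pH = -log(1.8584e-04) = 3.73.

pH = 3.73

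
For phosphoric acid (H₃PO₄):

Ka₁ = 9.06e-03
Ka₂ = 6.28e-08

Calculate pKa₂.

pKa₂ = -log(Ka₂) = -log(6.28e-08) = 7.20.

pK_{a2} = 7.20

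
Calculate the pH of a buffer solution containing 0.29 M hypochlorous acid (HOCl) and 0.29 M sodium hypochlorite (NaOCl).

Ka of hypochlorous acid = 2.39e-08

pKa = -log(2.39e-08) = 7.62. pH = pKa + log([A⁻]/[HA]) = 7.62 + log(0.29/0.29)

pH = 7.62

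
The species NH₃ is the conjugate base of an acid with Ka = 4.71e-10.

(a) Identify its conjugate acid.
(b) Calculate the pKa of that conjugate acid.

(a) The conjugate acid is formed by adding one H⁺ to NH₃, giving NH₄⁺. (b) pKa = -log(Ka) = -log(4.71e-10) = 9.33.

Conjugate acid: NH₄⁺; pK_a = 9.33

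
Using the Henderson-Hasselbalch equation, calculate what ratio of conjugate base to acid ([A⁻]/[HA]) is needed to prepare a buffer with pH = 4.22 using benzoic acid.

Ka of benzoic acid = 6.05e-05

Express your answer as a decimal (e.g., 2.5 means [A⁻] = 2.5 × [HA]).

pKa = -log(6.05e-05) = 4.2182. pH = pKa + log([A⁻]/[HA]), so log([A⁻]/[HA]) = pH − pKa = 4.22 − 4.2182 = 0.0018. [A⁻]/[HA] = 10^(0.0018) = 1.00

[A⁻]/[HA] = 1.00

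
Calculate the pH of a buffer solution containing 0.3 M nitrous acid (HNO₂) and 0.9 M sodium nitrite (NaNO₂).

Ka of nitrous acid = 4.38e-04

pKa = -log(4.38e-04) = 3.36. pH = pKa + log([A⁻]/[HA]) = 3.36 + log(0.9/0.3)

pH = 3.84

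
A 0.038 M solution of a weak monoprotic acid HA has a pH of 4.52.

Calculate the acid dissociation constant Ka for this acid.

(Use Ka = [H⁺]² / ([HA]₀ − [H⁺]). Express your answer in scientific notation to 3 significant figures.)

[H⁺] = 10^(−pH) = 10^(−4.52) = 3.020e-05 M. For HA ⇌ H⁺ + A⁻, Ka = [H⁺][A⁻]/[HA] = [H⁺]² / ([HA]₀ − [H⁺]) = (3.020e-05)² / (0.038 − 3.020e-05) = 2.40e-08.

K_a = 2.40e-08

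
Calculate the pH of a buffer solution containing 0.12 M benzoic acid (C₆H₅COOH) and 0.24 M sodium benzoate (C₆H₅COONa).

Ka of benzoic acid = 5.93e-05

pKa = -log(5.93e-05) = 4.23. pH = pKa + log([A⁻]/[HA]) = 4.23 + log(0.24/0.12)

pH = 4.53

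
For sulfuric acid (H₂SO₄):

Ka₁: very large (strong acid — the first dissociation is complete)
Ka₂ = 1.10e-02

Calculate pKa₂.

pKa₂ = -log(Ka₂) = -log(1.10e-02) = 1.96.

pK_{a2} = 1.96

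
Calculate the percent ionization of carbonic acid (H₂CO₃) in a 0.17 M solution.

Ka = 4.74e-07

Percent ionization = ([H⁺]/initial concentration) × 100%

Using Ka equilibrium: x² + Ka×x - Ka×C = 0. Solving: [H⁺] = 2.8363e-04. Percent = (2.8363e-04/0.17) × 100

Percent ionization = 0.167%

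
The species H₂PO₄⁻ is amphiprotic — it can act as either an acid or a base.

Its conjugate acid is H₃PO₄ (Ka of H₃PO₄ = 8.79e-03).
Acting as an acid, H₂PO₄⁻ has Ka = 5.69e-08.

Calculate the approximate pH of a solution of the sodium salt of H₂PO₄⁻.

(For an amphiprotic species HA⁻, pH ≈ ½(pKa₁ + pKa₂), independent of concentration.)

pKa₁ = -log(8.79e-03) = 2.06; pKa₂ = -log(5.69e-08) = 7.24. For an amphiprotic species, pH ≈ ½(pKa₁ + pKa₂) = ½(2.06 + 7.24) = 4.65.

pH = 4.65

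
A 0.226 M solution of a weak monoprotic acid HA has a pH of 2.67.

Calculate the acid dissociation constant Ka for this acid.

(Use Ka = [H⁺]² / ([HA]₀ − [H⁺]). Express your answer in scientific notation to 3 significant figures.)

[H⁺] = 10^(−pH) = 10^(−2.67) = 2.138e-03 M. For HA ⇌ H⁺ + A⁻, Ka = [H⁺][A⁻]/[HA] = [H⁺]² / ([HA]₀ − [H⁺]) = (2.138e-03)² / (0.226 − 2.138e-03) = 2.04e-05.

K_a = 2.04e-05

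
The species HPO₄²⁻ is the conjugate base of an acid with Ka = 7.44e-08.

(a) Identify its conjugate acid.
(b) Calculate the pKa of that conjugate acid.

(a) The conjugate acid is formed by adding one H⁺ to HPO₄²⁻, giving H₂PO₄⁻. (b) pKa = -log(Ka) = -log(7.44e-08) = 7.13.

Conjugate acid: H₂PO₄⁻; pK_a = 7.13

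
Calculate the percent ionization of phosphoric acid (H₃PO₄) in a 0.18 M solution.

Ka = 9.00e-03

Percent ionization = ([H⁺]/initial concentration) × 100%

Using Ka equilibrium: x² + Ka×x - Ka×C = 0. Solving: [H⁺] = 3.6000e-02. Percent = (3.6000e-02/0.18) × 100

Percent ionization = 20%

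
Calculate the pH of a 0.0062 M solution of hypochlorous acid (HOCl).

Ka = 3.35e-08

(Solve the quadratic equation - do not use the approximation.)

x² + Ka×x - Ka×C = 0. Using quadratic formula: [H⁺] = 1.4395e-05

pH = 4.84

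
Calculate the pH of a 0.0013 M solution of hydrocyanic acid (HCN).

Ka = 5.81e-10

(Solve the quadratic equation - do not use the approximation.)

x² + Ka×x - Ka×C = 0. Using quadratic formula: [H⁺] = 8.6879e-07

pH = 6.06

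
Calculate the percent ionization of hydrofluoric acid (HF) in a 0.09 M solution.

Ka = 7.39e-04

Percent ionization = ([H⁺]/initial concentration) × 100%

Using Ka equilibrium: x² + Ka×x - Ka×C = 0. Solving: [H⁺] = 7.7942e-03. Percent = (7.7942e-03/0.09) × 100

Percent ionization = 8.66%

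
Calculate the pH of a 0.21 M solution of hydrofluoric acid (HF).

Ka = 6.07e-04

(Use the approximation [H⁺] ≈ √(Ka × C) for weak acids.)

[H⁺] = √(Ka × C) = √(6.07e-04 × 0.21) = 1.1290e-02. pH = -log(1.1290e-02)

pH = 1.95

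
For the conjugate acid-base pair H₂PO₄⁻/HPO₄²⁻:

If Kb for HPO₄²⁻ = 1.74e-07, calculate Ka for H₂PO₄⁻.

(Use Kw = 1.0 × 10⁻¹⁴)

For a conjugate pair Ka × Kb = Kw, so Ka = Kw/Kb = 1.0 × 10⁻¹⁴ / 1.74e-07 = 5.75e-08.

K_a = 5.75e-08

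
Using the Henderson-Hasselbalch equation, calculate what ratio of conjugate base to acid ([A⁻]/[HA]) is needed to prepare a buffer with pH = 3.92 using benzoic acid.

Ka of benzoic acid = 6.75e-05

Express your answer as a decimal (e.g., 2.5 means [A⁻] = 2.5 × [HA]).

pKa = -log(6.75e-05) = 4.1707. pH = pKa + log([A⁻]/[HA]), so log([A⁻]/[HA]) = pH − pKa = 3.92 − 4.1707 = -0.2507. [A⁻]/[HA] = 10^(-0.2507) = 0.561

[A⁻]/[HA] = 0.561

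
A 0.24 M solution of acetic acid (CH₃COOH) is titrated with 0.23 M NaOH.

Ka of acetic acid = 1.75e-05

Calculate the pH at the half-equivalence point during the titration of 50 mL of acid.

At half-equivalence [HA] = [A⁻], so Henderson-Hasselbalch gives pH = pKa = -log(1.75e-05) = 4.76.

pH = pKa = 4.76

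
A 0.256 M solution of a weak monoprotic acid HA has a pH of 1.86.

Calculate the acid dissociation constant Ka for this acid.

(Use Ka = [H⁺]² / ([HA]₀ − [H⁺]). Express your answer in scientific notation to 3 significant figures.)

[H⁺] = 10^(−pH) = 10^(−1.86) = 1.380e-02 M. For HA ⇌ H⁺ + A⁻, Ka = [H⁺][A⁻]/[HA] = [H⁺]² / ([HA]₀ − [H⁺]) = (1.380e-02)² / (0.256 − 1.380e-02) = 7.87e-04.

K_a = 7.87e-04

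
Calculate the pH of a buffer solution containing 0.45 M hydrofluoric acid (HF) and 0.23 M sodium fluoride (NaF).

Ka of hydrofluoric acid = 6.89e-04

pKa = -log(6.89e-04) = 3.16. pH = pKa + log([A⁻]/[HA]) = 3.16 + log(0.23/0.45)

pH = 2.87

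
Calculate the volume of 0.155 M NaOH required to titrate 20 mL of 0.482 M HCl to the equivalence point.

At equivalence: moles acid = moles base. moles HCl = 0.482 × 20/1000 = 0.00964 mol. V_base = moles / 0.155 × 1000 = 62.2 mL.

V_{base} = 62.2 mL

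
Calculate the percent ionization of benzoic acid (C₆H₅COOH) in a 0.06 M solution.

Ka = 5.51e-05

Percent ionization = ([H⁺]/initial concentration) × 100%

Using Ka equilibrium: x² + Ka×x - Ka×C = 0. Solving: [H⁺] = 1.7909e-03. Percent = (1.7909e-03/0.06) × 100

Percent ionization = 2.98%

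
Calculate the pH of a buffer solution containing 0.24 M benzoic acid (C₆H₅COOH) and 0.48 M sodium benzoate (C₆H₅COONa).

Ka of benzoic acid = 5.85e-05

pKa = -log(5.85e-05) = 4.23. pH = pKa + log([A⁻]/[HA]) = 4.23 + log(0.48/0.24)

pH = 4.53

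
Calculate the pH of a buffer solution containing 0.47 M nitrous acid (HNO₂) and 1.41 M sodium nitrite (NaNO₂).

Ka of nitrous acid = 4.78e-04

pKa = -log(4.78e-04) = 3.32. pH = pKa + log([A⁻]/[HA]) = 3.32 + log(1.41/0.47)

pH = 3.80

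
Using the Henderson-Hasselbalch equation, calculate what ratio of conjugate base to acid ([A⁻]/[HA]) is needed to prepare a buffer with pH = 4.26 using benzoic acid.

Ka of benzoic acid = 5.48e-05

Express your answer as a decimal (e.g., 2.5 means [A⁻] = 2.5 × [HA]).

pKa = -log(5.48e-05) = 4.2612. pH = pKa + log([A⁻]/[HA]), so log([A⁻]/[HA]) = pH − pKa = 4.26 − 4.2612 = -0.0012. [A⁻]/[HA] = 10^(-0.0012) = 0.997

[A⁻]/[HA] = 0.997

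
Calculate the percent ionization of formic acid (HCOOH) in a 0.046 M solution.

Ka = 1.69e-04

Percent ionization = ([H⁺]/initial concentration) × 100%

Using Ka equilibrium: x² + Ka×x - Ka×C = 0. Solving: [H⁺] = 2.7050e-03. Percent = (2.7050e-03/0.046) × 100

Percent ionization = 5.88%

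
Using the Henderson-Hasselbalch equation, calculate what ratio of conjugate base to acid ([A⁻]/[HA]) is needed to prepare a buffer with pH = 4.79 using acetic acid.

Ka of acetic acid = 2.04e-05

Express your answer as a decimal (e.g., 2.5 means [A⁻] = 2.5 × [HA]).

pKa = -log(2.04e-05) = 4.6904. pH = pKa + log([A⁻]/[HA]), so log([A⁻]/[HA]) = pH − pKa = 4.79 − 4.6904 = 0.0996. [A⁻]/[HA] = 10^(0.0996) = 1.26

[A⁻]/[HA] = 1.26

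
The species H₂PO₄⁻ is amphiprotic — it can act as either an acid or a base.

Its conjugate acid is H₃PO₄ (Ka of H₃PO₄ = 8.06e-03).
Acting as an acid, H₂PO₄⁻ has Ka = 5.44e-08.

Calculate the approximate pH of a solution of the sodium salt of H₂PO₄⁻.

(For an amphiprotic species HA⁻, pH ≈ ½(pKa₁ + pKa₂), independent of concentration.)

pKa₁ = -log(8.06e-03) = 2.09; pKa₂ = -log(5.44e-08) = 7.26. For an amphiprotic species, pH ≈ ½(pKa₁ + pKa₂) = ½(2.09 + 7.26) = 4.68.

pH = 4.68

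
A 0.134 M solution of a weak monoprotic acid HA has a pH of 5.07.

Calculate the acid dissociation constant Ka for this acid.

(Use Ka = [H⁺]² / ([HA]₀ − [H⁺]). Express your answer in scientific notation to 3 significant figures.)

[H⁺] = 10^(−pH) = 10^(−5.07) = 8.511e-06 M. For HA ⇌ H⁺ + A⁻, Ka = [H⁺][A⁻]/[HA] = [H⁺]² / ([HA]₀ − [H⁺]) = (8.511e-06)² / (0.134 − 8.511e-06) = 5.41e-10.

K_a = 5.41e-10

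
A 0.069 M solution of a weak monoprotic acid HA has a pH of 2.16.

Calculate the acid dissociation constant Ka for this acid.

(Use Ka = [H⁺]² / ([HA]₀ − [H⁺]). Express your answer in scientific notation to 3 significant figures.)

[H⁺] = 10^(−pH) = 10^(−2.16) = 6.918e-03 M. For HA ⇌ H⁺ + A⁻, Ka = [H⁺][A⁻]/[HA] = [H⁺]² / ([HA]₀ − [H⁺]) = (6.918e-03)² / (0.069 − 6.918e-03) = 7.71e-04.

K_a = 7.71e-04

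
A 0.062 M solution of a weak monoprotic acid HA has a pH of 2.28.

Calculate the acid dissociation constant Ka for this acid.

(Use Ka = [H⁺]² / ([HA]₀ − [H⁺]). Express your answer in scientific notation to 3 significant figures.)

[H⁺] = 10^(−pH) = 10^(−2.28) = 5.248e-03 M. For HA ⇌ H⁺ + A⁻, Ka = [H⁺][A⁻]/[HA] = [H⁺]² / ([HA]₀ − [H⁺]) = (5.248e-03)² / (0.062 − 5.248e-03) = 4.85e-04.

K_a = 4.85e-04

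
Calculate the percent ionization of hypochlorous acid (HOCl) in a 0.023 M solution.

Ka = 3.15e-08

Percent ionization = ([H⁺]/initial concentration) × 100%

Using Ka equilibrium: x² + Ka×x - Ka×C = 0. Solving: [H⁺] = 2.6901e-05. Percent = (2.6901e-05/0.023) × 100

Percent ionization = 0.117%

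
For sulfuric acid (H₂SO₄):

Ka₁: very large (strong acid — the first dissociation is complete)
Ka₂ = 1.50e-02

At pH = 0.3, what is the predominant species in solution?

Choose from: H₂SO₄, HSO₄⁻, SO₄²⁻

The first dissociation is complete, so H₂SO₄ itself is never the predominant species in water; pKa₂ = -log(1.50e-02) = 1.82. For a polyprotic acid the predominant species crosses at each pKa: below pKa_n the protonated form dominates, above it the deprotonated form does. At pH = 0.3, the predominant species is HSO₄⁻.

HSO₄⁻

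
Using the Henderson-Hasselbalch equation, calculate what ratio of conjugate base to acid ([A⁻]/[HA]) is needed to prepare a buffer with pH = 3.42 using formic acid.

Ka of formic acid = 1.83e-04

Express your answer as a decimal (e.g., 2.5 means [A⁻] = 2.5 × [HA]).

pKa = -log(1.83e-04) = 3.7375. pH = pKa + log([A⁻]/[HA]), so log([A⁻]/[HA]) = pH − pKa = 3.42 − 3.7375 = -0.3175. [A⁻]/[HA] = 10^(-0.3175) = 0.481

[A⁻]/[HA] = 0.481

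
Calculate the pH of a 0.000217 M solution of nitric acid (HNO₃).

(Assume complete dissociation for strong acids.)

[H⁺] = 0.000217 M for strong acid. pH = -log[H⁺] = -log(0.000217)

pH = 3.66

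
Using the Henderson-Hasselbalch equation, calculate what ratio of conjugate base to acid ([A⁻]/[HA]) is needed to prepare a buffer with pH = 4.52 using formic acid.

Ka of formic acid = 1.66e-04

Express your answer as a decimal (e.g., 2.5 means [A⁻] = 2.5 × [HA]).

pKa = -log(1.66e-04) = 3.7799. pH = pKa + log([A⁻]/[HA]), so log([A⁻]/[HA]) = pH − pKa = 4.52 − 3.7799 = 0.7401. [A⁻]/[HA] = 10^(0.7401) = 5.50

[A⁻]/[HA] = 5.50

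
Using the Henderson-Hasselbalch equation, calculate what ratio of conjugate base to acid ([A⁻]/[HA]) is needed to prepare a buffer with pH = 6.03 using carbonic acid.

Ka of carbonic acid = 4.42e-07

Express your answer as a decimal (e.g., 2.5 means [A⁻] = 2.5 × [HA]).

pKa = -log(4.42e-07) = 6.3546. pH = pKa + log([A⁻]/[HA]), so log([A⁻]/[HA]) = pH − pKa = 6.03 − 6.3546 = -0.3246. [A⁻]/[HA] = 10^(-0.3246) = 0.474

[A⁻]/[HA] = 0.474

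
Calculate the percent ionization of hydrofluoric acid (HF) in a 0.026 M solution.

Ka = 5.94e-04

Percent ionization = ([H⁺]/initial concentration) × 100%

Using Ka equilibrium: x² + Ka×x - Ka×C = 0. Solving: [H⁺] = 3.6441e-03. Percent = (3.6441e-03/0.026) × 100

Percent ionization = 14%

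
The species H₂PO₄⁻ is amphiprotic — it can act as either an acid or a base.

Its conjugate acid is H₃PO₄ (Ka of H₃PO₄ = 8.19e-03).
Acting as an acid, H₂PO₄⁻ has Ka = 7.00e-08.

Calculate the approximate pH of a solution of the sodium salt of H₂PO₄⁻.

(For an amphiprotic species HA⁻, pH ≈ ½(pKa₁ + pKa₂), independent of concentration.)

pKa₁ = -log(8.19e-03) = 2.09; pKa₂ = -log(7.00e-08) = 7.15. For an amphiprotic species, pH ≈ ½(pKa₁ + pKa₂) = ½(2.09 + 7.15) = 4.62.

pH = 4.62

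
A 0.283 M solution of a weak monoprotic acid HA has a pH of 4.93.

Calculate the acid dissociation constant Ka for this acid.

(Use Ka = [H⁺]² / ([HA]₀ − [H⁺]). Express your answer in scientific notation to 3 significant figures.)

[H⁺] = 10^(−pH) = 10^(−4.93) = 1.175e-05 M. For HA ⇌ H⁺ + A⁻, Ka = [H⁺][A⁻]/[HA] = [H⁺]² / ([HA]₀ − [H⁺]) = (1.175e-05)² / (0.283 − 1.175e-05) = 4.88e-10.

K_a = 4.88e-10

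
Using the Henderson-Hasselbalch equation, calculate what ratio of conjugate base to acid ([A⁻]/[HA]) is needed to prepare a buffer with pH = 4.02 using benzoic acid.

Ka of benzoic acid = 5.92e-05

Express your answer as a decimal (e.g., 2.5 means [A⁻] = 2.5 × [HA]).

pKa = -log(5.92e-05) = 4.2277. pH = pKa + log([A⁻]/[HA]), so log([A⁻]/[HA]) = pH − pKa = 4.02 − 4.2277 = -0.2077. [A⁻]/[HA] = 10^(-0.2077) = 0.620

[A⁻]/[HA] = 0.620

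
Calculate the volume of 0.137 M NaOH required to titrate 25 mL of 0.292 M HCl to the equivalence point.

At equivalence: moles acid = moles base. moles HCl = 0.292 × 25/1000 = 0.0073 mol. V_base = moles / 0.137 × 1000 = 53.3 mL.

V_{base} = 53.3 mL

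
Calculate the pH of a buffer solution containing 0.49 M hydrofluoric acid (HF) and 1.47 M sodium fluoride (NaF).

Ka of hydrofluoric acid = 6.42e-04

pKa = -log(6.42e-04) = 3.19. pH = pKa + log([A⁻]/[HA]) = 3.19 + log(1.47/0.49)

pH = 3.67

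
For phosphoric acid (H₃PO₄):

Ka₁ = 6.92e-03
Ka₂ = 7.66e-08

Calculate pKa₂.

pKa₂ = -log(Ka₂) = -log(7.66e-08) = 7.12.

pK_{a2} = 7.12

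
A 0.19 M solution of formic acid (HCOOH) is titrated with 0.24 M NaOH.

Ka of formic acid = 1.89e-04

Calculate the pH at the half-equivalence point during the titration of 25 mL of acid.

At half-equivalence [HA] = [A⁻], so Henderson-Hasselbalch gives pH = pKa = -log(1.89e-04) = 3.72.

pH = pKa = 3.72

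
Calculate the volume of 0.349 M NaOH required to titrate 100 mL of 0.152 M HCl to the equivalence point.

At equivalence: moles acid = moles base. moles HCl = 0.152 × 100/1000 = 0.0152 mol. V_base = moles / 0.349 × 1000 = 43.6 mL.

V_{base} = 43.6 mL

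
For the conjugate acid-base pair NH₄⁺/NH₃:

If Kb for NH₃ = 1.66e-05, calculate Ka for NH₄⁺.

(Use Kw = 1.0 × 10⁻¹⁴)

For a conjugate pair Ka × Kb = Kw, so Ka = Kw/Kb = 1.0 × 10⁻¹⁴ / 1.66e-05 = 6.02e-10.

K_a = 6.02e-10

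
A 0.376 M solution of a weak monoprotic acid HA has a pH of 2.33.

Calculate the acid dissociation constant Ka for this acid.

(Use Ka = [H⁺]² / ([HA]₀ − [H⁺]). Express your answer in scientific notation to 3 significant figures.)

[H⁺] = 10^(−pH) = 10^(−2.33) = 4.677e-03 M. For HA ⇌ H⁺ + A⁻, Ka = [H⁺][A⁻]/[HA] = [H⁺]² / ([HA]₀ − [H⁺]) = (4.677e-03)² / (0.376 − 4.677e-03) = 5.89e-05.

K_a = 5.89e-05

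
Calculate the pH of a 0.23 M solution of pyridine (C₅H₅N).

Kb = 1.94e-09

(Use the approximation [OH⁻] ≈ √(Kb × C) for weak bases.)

[OH⁻] = √(Kb × C) = √(1.94e-09 × 0.23) = 2.1123e-05. pOH = 4.68, pH = 14 - pOH

pH = 9.32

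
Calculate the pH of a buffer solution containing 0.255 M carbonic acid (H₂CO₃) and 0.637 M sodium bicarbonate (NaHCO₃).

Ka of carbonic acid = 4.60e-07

pKa = -log(4.60e-07) = 6.34. pH = pKa + log([A⁻]/[HA]) = 6.34 + log(0.637/0.255)

pH = 6.73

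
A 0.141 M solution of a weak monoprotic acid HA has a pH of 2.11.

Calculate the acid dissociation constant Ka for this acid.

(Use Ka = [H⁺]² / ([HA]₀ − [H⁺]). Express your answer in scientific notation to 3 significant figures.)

[H⁺] = 10^(−pH) = 10^(−2.11) = 7.762e-03 M. For HA ⇌ H⁺ + A⁻, Ka = [H⁺][A⁻]/[HA] = [H⁺]² / ([HA]₀ − [H⁺]) = (7.762e-03)² / (0.141 − 7.762e-03) = 4.52e-04.

K_a = 4.52e-04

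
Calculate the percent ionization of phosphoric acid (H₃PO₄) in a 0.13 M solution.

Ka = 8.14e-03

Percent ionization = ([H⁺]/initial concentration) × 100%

Using Ka equilibrium: x² + Ka×x - Ka×C = 0. Solving: [H⁺] = 2.8714e-02. Percent = (2.8714e-02/0.13) × 100

Percent ionization = 22.1%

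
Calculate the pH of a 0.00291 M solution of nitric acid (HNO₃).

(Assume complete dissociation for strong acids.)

[H⁺] = 0.00291 M for strong acid. pH = -log[H⁺] = -log(0.00291)

pH = 2.54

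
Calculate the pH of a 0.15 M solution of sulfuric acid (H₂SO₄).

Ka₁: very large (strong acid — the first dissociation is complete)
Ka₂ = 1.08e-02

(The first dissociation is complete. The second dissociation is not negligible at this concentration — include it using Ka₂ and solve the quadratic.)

First dissociation is complete: [H⁺]₀ = [HSO₄⁻]₀ = C = 0.15 M. Second dissociation HSO₄⁻ ⇌ H⁺ + SO₄²⁻: let x = [SO₄²⁻]. Ka₂ = (C + x)·x / (C − x) = 1.08e-02 → x² + (C + Ka₂)·x − Ka₂·C = 0 → x² + 0.16080·x − 1.620e-03 = 0. x = (−0.16080 + √(0.16080² + 4 × 1.620e-03)) / 2 = 9.5120e-03 M. [H⁺] = C + x = 0.15 + 9.5120e-03 = 1.5951e-01 M. pH = -log(1.5951e-01) = 0.80.

pH = 0.80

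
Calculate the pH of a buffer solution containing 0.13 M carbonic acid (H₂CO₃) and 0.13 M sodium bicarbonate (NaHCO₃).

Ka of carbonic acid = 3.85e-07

pKa = -log(3.85e-07) = 6.41. pH = pKa + log([A⁻]/[HA]) = 6.41 + log(0.13/0.13)

pH = 6.41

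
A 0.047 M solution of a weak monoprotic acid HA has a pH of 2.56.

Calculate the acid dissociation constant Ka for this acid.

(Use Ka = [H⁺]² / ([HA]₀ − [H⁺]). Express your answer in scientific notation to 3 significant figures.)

[H⁺] = 10^(−pH) = 10^(−2.56) = 2.754e-03 M. For HA ⇌ H⁺ + A⁻, Ka = [H⁺][A⁻]/[HA] = [H⁺]² / ([HA]₀ − [H⁺]) = (2.754e-03)² / (0.047 − 2.754e-03) = 1.71e-04.

K_a = 1.71e-04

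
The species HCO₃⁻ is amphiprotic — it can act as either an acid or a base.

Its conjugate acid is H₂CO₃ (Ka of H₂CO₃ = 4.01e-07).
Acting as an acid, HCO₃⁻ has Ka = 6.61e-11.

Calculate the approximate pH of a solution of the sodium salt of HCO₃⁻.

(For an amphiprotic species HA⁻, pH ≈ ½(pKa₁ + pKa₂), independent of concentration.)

pKa₁ = -log(4.01e-07) = 6.40; pKa₂ = -log(6.61e-11) = 10.18. For an amphiprotic species, pH ≈ ½(pKa₁ + pKa₂) = ½(6.40 + 10.18) = 8.29.

pH = 8.29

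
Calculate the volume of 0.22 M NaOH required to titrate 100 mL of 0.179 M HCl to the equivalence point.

At equivalence: moles acid = moles base. moles HCl = 0.179 × 100/1000 = 0.0179 mol. V_base = moles / 0.22 × 1000 = 81.4 mL.

V_{base} = 81.4 mL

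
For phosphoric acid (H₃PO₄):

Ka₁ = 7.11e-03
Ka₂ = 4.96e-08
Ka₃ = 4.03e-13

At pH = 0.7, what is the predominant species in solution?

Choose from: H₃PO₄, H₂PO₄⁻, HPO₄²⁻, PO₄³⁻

pKa₁ = 2.15, pKa₂ = 7.30, pKa₃ = 12.39. For a polyprotic acid the predominant species crosses at each pKa: below pKa_n the protonated form dominates, above it the deprotonated form does. At pH = 0.7, the predominant species is H₃PO₄.

H₃PO₄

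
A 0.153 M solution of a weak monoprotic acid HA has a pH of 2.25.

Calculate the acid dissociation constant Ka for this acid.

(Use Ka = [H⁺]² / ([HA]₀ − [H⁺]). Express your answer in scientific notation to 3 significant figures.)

[H⁺] = 10^(−pH) = 10^(−2.25) = 5.623e-03 M. For HA ⇌ H⁺ + A⁻, Ka = [H⁺][A⁻]/[HA] = [H⁺]² / ([HA]₀ − [H⁺]) = (5.623e-03)² / (0.153 − 5.623e-03) = 2.15e-04.

K_a = 2.15e-04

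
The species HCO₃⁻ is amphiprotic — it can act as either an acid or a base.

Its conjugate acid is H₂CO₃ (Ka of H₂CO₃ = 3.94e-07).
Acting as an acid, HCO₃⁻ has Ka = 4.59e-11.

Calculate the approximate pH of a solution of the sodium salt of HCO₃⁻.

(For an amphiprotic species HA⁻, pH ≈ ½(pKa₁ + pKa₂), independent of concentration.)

pKa₁ = -log(3.94e-07) = 6.40; pKa₂ = -log(4.59e-11) = 10.34. For an amphiprotic species, pH ≈ ½(pKa₁ + pKa₂) = ½(6.40 + 10.34) = 8.37.

pH = 8.37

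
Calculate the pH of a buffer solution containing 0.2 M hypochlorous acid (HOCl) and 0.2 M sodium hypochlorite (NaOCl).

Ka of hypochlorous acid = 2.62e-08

pKa = -log(2.62e-08) = 7.58. pH = pKa + log([A⁻]/[HA]) = 7.58 + log(0.2/0.2)

pH = 7.58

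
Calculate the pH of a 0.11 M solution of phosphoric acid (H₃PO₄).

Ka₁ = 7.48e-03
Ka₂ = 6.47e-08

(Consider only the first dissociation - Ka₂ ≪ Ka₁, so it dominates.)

First dissociation dominates. From Ka₁ = [H⁺][HA⁻]/[H₂A], x² + Ka₁·x − Ka₁·C = 0 with C = 0.11 M and Ka₁ = 7.48e-03. Solving: [H⁺] = (−Ka₁ + √(Ka₁² + 4·Ka₁·C)) / 2 = 2.5187e-02 M. pH = -log(2.5187e-02) = 1.60.

pH = 1.60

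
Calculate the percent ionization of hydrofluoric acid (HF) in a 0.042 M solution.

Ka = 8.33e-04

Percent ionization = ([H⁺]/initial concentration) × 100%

Using Ka equilibrium: x² + Ka×x - Ka×C = 0. Solving: [H⁺] = 5.5130e-03. Percent = (5.5130e-03/0.042) × 100

Percent ionization = 13.1%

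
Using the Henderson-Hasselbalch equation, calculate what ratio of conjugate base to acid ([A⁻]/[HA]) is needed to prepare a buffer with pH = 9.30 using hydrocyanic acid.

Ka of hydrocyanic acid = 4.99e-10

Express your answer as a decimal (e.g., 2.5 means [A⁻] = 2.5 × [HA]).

pKa = -log(4.99e-10) = 9.3019. pH = pKa + log([A⁻]/[HA]), so log([A⁻]/[HA]) = pH − pKa = 9.30 − 9.3019 = -0.0019. [A⁻]/[HA] = 10^(-0.0019) = 0.996

[A⁻]/[HA] = 0.996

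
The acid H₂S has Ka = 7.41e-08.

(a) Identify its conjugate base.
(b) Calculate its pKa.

(a) The conjugate base is formed by removing one H⁺ from H₂S, giving HS⁻. (b) pKa = -log(Ka) = -log(7.41e-08) = 7.13.

Conjugate base: HS⁻; pK_a = 7.13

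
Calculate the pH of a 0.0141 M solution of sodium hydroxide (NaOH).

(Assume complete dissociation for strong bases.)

[OH⁻] = 0.0141 M for strong base. pOH = -log[OH⁻] = 1.85, pH = 14 - pOH

pH = 12.15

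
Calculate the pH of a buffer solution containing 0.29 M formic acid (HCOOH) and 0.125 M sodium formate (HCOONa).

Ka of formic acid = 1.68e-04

pKa = -log(1.68e-04) = 3.77. pH = pKa + log([A⁻]/[HA]) = 3.77 + log(0.125/0.29)

pH = 3.41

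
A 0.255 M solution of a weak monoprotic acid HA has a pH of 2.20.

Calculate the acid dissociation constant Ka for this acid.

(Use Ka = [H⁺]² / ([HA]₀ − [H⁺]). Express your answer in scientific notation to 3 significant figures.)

[H⁺] = 10^(−pH) = 10^(−2.20) = 6.310e-03 M. For HA ⇌ H⁺ + A⁻, Ka = [H⁺][A⁻]/[HA] = [H⁺]² / ([HA]₀ − [H⁺]) = (6.310e-03)² / (0.255 − 6.310e-03) = 1.60e-04.

K_a = 1.60e-04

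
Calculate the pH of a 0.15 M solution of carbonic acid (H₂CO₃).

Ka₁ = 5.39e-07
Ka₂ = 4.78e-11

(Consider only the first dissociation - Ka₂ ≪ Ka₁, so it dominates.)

First dissociation dominates. From Ka₁ = [H⁺][HA⁻]/[H₂A], x² + Ka₁·x − Ka₁·C = 0 with C = 0.15 M and Ka₁ = 5.39e-07. Solving: [H⁺] = (−Ka₁ + √(Ka₁² + 4·Ka₁·C)) / 2 = 2.8407e-04 M. pH = -log(2.8407e-04) = 3.55.

pH = 3.55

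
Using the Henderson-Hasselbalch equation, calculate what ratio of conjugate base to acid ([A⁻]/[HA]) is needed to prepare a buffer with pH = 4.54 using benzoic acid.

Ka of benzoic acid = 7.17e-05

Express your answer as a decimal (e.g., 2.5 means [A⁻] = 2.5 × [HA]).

pKa = -log(7.17e-05) = 4.1445. pH = pKa + log([A⁻]/[HA]), so log([A⁻]/[HA]) = pH − pKa = 4.54 − 4.1445 = 0.3955. [A⁻]/[HA] = 10^(0.3955) = 2.49

[A⁻]/[HA] = 2.49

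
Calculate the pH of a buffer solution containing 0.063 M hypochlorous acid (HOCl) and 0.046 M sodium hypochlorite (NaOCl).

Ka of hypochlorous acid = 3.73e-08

pKa = -log(3.73e-08) = 7.43. pH = pKa + log([A⁻]/[HA]) = 7.43 + log(0.046/0.063)

pH = 7.29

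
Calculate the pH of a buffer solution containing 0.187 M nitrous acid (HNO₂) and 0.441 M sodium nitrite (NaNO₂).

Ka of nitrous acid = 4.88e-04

pKa = -log(4.88e-04) = 3.31. pH = pKa + log([A⁻]/[HA]) = 3.31 + log(0.441/0.187)

pH = 3.68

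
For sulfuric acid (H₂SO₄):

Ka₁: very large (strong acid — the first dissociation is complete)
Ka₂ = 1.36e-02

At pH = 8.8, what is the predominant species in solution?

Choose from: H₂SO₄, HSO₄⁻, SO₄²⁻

The first dissociation is complete, so H₂SO₄ itself is never the predominant species in water; pKa₂ = -log(1.36e-02) = 1.87. For a polyprotic acid the predominant species crosses at each pKa: below pKa_n the protonated form dominates, above it the deprotonated form does. At pH = 8.8, the predominant species is SO₄²⁻.

SO₄²⁻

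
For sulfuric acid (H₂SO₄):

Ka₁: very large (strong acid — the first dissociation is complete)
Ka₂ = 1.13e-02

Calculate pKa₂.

pKa₂ = -log(Ka₂) = -log(1.13e-02) = 1.95.

pK_{a2} = 1.95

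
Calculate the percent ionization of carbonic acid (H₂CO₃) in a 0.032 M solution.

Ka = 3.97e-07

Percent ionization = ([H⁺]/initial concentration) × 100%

Using Ka equilibrium: x² + Ka×x - Ka×C = 0. Solving: [H⁺] = 1.1251e-04. Percent = (1.1251e-04/0.032) × 100

Percent ionization = 0.352%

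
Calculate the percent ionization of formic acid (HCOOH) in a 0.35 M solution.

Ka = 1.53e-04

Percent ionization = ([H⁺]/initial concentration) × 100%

Using Ka equilibrium: x² + Ka×x - Ka×C = 0. Solving: [H⁺] = 7.2417e-03. Percent = (7.2417e-03/0.35) × 100

Percent ionization = 2.07%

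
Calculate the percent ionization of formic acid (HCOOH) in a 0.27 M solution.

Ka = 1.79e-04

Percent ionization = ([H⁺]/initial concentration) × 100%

Using Ka equilibrium: x² + Ka×x - Ka×C = 0. Solving: [H⁺] = 6.8631e-03. Percent = (6.8631e-03/0.27) × 100

Percent ionization = 2.54%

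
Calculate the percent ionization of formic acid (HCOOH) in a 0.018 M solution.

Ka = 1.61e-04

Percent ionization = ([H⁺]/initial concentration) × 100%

Using Ka equilibrium: x² + Ka×x - Ka×C = 0. Solving: [H⁺] = 1.6238e-03. Percent = (1.6238e-03/0.018) × 100

Percent ionization = 9.02%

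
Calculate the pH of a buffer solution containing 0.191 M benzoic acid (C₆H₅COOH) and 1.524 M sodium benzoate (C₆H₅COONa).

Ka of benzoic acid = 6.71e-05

pKa = -log(6.71e-05) = 4.17. pH = pKa + log([A⁻]/[HA]) = 4.17 + log(1.524/0.191)

pH = 5.08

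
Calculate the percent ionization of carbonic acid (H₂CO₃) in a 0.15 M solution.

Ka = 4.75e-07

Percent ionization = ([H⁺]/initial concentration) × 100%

Using Ka equilibrium: x² + Ka×x - Ka×C = 0. Solving: [H⁺] = 2.6669e-04. Percent = (2.6669e-04/0.15) × 100

Percent ionization = 0.178%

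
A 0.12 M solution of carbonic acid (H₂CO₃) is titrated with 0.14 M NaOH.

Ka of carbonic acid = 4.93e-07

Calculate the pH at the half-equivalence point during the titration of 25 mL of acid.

At half-equivalence [HA] = [A⁻], so Henderson-Hasselbalch gives pH = pKa = -log(4.93e-07) = 6.31.

pH = pKa = 6.31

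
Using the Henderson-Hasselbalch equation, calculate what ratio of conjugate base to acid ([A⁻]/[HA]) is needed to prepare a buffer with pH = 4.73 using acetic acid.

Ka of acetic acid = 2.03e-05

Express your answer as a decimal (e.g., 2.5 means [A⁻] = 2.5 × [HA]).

pKa = -log(2.03e-05) = 4.6925. pH = pKa + log([A⁻]/[HA]), so log([A⁻]/[HA]) = pH − pKa = 4.73 − 4.6925 = 0.0375. [A⁻]/[HA] = 10^(0.0375) = 1.09

[A⁻]/[HA] = 1.09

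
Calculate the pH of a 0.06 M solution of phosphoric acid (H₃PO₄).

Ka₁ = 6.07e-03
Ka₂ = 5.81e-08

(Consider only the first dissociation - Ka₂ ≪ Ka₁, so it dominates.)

First dissociation dominates. From Ka₁ = [H⁺][HA⁻]/[H₂A], x² + Ka₁·x − Ka₁·C = 0 with C = 0.06 M and Ka₁ = 6.07e-03. Solving: [H⁺] = (−Ka₁ + √(Ka₁² + 4·Ka₁·C)) / 2 = 1.6289e-02 M. pH = -log(1.6289e-02) = 1.79.

pH = 1.79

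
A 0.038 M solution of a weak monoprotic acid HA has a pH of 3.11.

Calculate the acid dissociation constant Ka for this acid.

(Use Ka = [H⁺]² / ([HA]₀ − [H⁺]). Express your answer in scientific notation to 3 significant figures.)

[H⁺] = 10^(−pH) = 10^(−3.11) = 7.762e-04 M. For HA ⇌ H⁺ + A⁻, Ka = [H⁺][A⁻]/[HA] = [H⁺]² / ([HA]₀ − [H⁺]) = (7.762e-04)² / (0.038 − 7.762e-04) = 1.62e-05.

K_a = 1.62e-05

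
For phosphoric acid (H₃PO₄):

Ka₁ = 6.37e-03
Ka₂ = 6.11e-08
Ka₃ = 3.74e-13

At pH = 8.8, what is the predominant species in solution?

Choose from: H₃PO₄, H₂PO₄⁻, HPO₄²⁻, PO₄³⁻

pKa₁ = 2.20, pKa₂ = 7.21, pKa₃ = 12.43. For a polyprotic acid the predominant species crosses at each pKa: below pKa_n the protonated form dominates, above it the deprotonated form does. At pH = 8.8, the predominant species is HPO₄²⁻.

HPO₄²⁻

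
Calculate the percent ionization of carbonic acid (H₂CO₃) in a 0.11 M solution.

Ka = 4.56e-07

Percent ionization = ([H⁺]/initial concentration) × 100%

Using Ka equilibrium: x² + Ka×x - Ka×C = 0. Solving: [H⁺] = 2.2374e-04. Percent = (2.2374e-04/0.11) × 100

Percent ionization = 0.203%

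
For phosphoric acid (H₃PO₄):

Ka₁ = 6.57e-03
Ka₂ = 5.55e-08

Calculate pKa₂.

pKa₂ = -log(Ka₂) = -log(5.55e-08) = 7.26.

pK_{a2} = 7.26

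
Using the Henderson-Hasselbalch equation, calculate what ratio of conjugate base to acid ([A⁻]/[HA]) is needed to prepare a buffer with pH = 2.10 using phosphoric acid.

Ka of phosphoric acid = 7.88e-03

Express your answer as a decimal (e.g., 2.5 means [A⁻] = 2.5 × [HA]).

pKa = -log(7.88e-03) = 2.1035. pH = pKa + log([A⁻]/[HA]), so log([A⁻]/[HA]) = pH − pKa = 2.10 − 2.1035 = -0.0035. [A⁻]/[HA] = 10^(-0.0035) = 0.992

[A⁻]/[HA] = 0.992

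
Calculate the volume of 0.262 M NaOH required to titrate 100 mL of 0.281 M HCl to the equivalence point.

At equivalence: moles acid = moles base. moles HCl = 0.281 × 100/1000 = 0.0281 mol. V_base = moles / 0.262 × 1000 = 107.3 mL.

V_{base} = 107.3 mL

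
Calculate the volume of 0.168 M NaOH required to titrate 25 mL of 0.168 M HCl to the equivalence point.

At equivalence: moles acid = moles base. moles HCl = 0.168 × 25/1000 = 0.0042 mol. V_base = moles / 0.168 × 1000 = 25.0 mL.

V_{base} = 25.0 mL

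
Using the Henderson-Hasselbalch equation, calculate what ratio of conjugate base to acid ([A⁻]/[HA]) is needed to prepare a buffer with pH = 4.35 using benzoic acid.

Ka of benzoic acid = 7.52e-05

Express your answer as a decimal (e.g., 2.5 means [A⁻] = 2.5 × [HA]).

pKa = -log(7.52e-05) = 4.1238. pH = pKa + log([A⁻]/[HA]), so log([A⁻]/[HA]) = pH − pKa = 4.35 − 4.1238 = 0.2262. [A⁻]/[HA] = 10^(0.2262) = 1.68

[A⁻]/[HA] = 1.68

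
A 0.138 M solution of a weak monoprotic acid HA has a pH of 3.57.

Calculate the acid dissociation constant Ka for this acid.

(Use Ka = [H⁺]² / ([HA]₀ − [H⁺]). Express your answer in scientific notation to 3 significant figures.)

[H⁺] = 10^(−pH) = 10^(−3.57) = 2.692e-04 M. For HA ⇌ H⁺ + A⁻, Ka = [H⁺][A⁻]/[HA] = [H⁺]² / ([HA]₀ − [H⁺]) = (2.692e-04)² / (0.138 − 2.692e-04) = 5.26e-07.

K_a = 5.26e-07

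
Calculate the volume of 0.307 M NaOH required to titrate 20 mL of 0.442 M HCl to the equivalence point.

At equivalence: moles acid = moles base. moles HCl = 0.442 × 20/1000 = 0.00884 mol. V_base = moles / 0.307 × 1000 = 28.8 mL.

V_{base} = 28.8 mL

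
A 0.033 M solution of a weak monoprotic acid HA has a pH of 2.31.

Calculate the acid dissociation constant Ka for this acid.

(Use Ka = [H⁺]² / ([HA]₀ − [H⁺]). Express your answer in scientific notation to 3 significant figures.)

[H⁺] = 10^(−pH) = 10^(−2.31) = 4.898e-03 M. For HA ⇌ H⁺ + A⁻, Ka = [H⁺][A⁻]/[HA] = [H⁺]² / ([HA]₀ − [H⁺]) = (4.898e-03)² / (0.033 − 4.898e-03) = 8.54e-04.

K_a = 8.54e-04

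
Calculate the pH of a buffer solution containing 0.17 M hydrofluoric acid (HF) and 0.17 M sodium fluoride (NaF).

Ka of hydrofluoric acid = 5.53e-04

pKa = -log(5.53e-04) = 3.26. pH = pKa + log([A⁻]/[HA]) = 3.26 + log(0.17/0.17)

pH = 3.26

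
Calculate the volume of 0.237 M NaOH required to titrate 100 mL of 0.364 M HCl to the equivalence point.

At equivalence: moles acid = moles base. moles HCl = 0.364 × 100/1000 = 0.0364 mol. V_base = moles / 0.237 × 1000 = 153.6 mL.

V_{base} = 153.6 mL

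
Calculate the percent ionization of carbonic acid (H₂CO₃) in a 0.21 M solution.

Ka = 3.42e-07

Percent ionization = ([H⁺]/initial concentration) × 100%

Using Ka equilibrium: x² + Ka×x - Ka×C = 0. Solving: [H⁺] = 2.6782e-04. Percent = (2.6782e-04/0.21) × 100

Percent ionization = 0.128%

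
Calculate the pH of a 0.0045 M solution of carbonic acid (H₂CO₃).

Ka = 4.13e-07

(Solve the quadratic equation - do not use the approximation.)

x² + Ka×x - Ka×C = 0. Using quadratic formula: [H⁺] = 4.2904e-05

pH = 4.37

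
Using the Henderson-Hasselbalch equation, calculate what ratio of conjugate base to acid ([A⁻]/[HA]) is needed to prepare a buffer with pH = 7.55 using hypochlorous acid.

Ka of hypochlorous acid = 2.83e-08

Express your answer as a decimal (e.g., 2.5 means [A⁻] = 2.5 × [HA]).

pKa = -log(2.83e-08) = 7.5482. pH = pKa + log([A⁻]/[HA]), so log([A⁻]/[HA]) = pH − pKa = 7.55 − 7.5482 = 0.0018. [A⁻]/[HA] = 10^(0.0018) = 1.00

[A⁻]/[HA] = 1.00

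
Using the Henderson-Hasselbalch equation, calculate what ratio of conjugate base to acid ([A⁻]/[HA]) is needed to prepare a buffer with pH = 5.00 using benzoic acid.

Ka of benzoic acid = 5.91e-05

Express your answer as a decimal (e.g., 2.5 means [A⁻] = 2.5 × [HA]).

pKa = -log(5.91e-05) = 4.2284. pH = pKa + log([A⁻]/[HA]), so log([A⁻]/[HA]) = pH − pKa = 5.00 − 4.2284 = 0.7716. [A⁻]/[HA] = 10^(0.7716) = 5.91

[A⁻]/[HA] = 5.91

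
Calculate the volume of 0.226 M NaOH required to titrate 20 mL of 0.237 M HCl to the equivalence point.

At equivalence: moles acid = moles base. moles HCl = 0.237 × 20/1000 = 0.00474 mol. V_base = moles / 0.226 × 1000 = 21.0 mL.

V_{base} = 21.0 mL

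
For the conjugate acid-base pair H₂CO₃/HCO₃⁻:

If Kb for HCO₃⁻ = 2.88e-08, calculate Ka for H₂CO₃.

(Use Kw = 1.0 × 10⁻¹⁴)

For a conjugate pair Ka × Kb = Kw, so Ka = Kw/Kb = 1.0 × 10⁻¹⁴ / 2.88e-08 = 3.47e-07.

K_a = 3.47e-07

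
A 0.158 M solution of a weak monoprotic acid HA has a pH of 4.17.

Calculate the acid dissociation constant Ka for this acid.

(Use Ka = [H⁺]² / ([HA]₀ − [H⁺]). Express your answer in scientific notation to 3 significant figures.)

[H⁺] = 10^(−pH) = 10^(−4.17) = 6.761e-05 M. For HA ⇌ H⁺ + A⁻, Ka = [H⁺][A⁻]/[HA] = [H⁺]² / ([HA]₀ − [H⁺]) = (6.761e-05)² / (0.158 − 6.761e-05) = 2.89e-08.

K_a = 2.89e-08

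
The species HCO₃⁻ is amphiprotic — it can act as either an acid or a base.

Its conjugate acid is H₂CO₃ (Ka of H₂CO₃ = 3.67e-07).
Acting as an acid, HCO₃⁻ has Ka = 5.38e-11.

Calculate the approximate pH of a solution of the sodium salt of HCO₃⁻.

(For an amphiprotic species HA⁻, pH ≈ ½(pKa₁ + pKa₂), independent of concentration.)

pKa₁ = -log(3.67e-07) = 6.44; pKa₂ = -log(5.38e-11) = 10.27. For an amphiprotic species, pH ≈ ½(pKa₁ + pKa₂) = ½(6.44 + 10.27) = 8.35.

pH = 8.35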